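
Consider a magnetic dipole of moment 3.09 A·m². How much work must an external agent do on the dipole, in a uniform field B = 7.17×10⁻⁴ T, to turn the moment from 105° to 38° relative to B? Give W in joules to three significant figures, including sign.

W_ext = ΔU = −mB cosθ₂ + mB cosθ₁ = mB(cosθ₁ − cosθ₂).
W = (3.09)(7.17×10⁻⁴)·(cos105° − cos38°) = (0.002216)·(-1.0468) = -0.002319 J.

W ≈ -0.00232 J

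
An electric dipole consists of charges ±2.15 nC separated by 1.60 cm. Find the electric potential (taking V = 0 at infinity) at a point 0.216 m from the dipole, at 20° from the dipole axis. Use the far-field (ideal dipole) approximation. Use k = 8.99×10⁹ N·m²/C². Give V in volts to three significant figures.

V ≈ 6.23 V

Dipole moment p = qd = (2.15×10⁻⁹ C)(0.0160 m) = 3.44×10⁻¹¹ C·m.
The dipole potential is V = kp cosθ / r².
V = (8.99×10⁹)(3.44×10⁻¹¹)·cos20° / (0.216)² = 6.229 V.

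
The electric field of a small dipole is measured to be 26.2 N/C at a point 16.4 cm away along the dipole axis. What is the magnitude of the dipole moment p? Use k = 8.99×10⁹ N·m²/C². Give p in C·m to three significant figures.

On axis E = 2kp/r³, so p = Er³/(2k).
p = (26.2)·(0.164)³ / (2·8.99×10⁹) = 6.428×10⁻¹² C·m.

p ≈ 6.43×10⁻¹² C·m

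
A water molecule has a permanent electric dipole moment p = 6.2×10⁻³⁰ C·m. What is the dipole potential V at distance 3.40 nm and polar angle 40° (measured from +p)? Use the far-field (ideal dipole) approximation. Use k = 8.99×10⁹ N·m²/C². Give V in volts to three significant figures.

V ≈ 0.00369 V

The dipole potential is V = kp cosθ / r².
V = (8.99×10⁹)(6.20×10⁻³⁰)·cos40° / (3.40×10⁻⁹)² = 0.003694 V.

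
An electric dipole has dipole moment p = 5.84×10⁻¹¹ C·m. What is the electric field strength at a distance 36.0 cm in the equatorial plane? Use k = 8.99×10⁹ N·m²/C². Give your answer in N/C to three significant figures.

On the perpendicular bisector E = kp/r³ (half the axial value at the same distance).
E = (8.99×10⁹)(5.84×10⁻¹¹) / (0.360)³ = 11.25 N/C.

E ≈ 11.3 N/C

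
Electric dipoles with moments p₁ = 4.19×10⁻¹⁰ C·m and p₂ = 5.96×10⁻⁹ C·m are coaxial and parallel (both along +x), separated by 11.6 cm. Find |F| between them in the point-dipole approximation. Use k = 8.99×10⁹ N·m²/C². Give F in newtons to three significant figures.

F ≈ 7.44×10⁻⁴ N

On-axis field of dipole 1 at distance r: E = 2kp₁/r³. Force on dipole 2 is F = p₂·dE/dr (gradient along axis).
dE/dr = −6kp₁/r⁴, so |F| = 6kp₁p₂/r⁴ (attractive for aligned moments).
F = 6(8.99×10⁹)(4.19×10⁻¹⁰)(5.96×10⁻⁹)/(0.116)⁴ = 7.439×10⁻⁴ N.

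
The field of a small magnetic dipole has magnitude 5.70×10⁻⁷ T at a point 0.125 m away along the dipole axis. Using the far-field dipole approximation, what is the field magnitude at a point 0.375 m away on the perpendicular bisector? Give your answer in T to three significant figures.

B ≈ 1.06×10⁻⁸ T

Dipole fields scale as 1/r³ in the far field.
The axial field is twice the equatorial field at the same r, so the geometry factor is 1/2.
B₂ = B₁ · (1/2) · (r₁/r₂)³ = 5.70×10⁻⁷ · 0.5 · (0.125/0.375)³.
(r₁/r₂)³ = (0.3333)³ = 0.03704.
B₂ ≈ 1.056×10⁻⁸ T.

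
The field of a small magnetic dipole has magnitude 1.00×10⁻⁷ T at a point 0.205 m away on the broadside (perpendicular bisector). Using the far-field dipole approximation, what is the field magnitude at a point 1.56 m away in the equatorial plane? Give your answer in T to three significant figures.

B ≈ 2.27×10⁻¹⁰ T

Dipole fields scale as 1/r³ in the far field; the geometry is the same at both points.
B₂ = B₁ · (r₁/r₂)³ = 1.00×10⁻⁷ · (0.205/1.56)³.
(r₁/r₂)³ = (0.1314)³ = 0.002269.
B₂ ≈ 2.269×10⁻¹⁰ T.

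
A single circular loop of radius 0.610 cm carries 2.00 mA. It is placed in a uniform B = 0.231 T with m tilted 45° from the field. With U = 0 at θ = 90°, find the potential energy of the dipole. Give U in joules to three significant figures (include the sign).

U ≈ -3.82×10⁻⁸ J

Magnetic moment m = IA = Iπa² = (0.00200)·π·(0.00610)² = 2.338×10⁻⁷ A·m².
U = −m·B = −mB cosθ.
U = −(2.338×10⁻⁷)(0.231)·cos45° = -3.819×10⁻⁸ J.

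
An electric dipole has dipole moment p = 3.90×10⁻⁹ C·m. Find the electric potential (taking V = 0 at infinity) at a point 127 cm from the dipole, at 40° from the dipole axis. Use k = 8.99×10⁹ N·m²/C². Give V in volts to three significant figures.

V ≈ 16.7 V

The dipole potential is V = kp cosθ / r².
V = (8.99×10⁹)(3.90×10⁻⁹)·cos40° / (1.27)² = 16.65 V.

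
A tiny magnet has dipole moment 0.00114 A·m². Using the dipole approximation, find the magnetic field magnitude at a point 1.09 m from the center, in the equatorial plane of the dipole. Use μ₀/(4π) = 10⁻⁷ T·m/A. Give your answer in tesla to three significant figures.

B ≈ 8.80×10⁻¹¹ T

In the equatorial plane B = (μ₀/4π)·m/r³ (half the axial value).
B = (10⁻⁷)·(0.00114) / (1.09)³ = 8.803×10⁻¹¹ T.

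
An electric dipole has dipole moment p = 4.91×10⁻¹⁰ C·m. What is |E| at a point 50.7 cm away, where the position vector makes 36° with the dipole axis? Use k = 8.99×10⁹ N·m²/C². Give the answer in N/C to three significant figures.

At angle θ the dipole field magnitude is E = (kp/r³)·√(1 + 3cos²θ).
kp/r³ = (8.99×10⁹)(4.91×10⁻¹⁰) / (0.507)³ = 33.87 N/C.
√(1 + 3cos²36°) = √(1 + 3·0.6545) = √2.9635 ≈ 1.7215.
E ≈ 33.87 × 1.721 = 58.31 N/C.

E ≈ 58.3 N/C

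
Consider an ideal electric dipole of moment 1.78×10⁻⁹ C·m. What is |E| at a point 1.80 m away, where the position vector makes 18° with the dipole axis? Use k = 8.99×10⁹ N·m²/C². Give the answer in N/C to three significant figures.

At angle θ the dipole field magnitude is E = (kp/r³)·√(1 + 3cos²θ).
kp/r³ = (8.99×10⁹)(1.78×10⁻⁹) / (1.80)³ = 2.744 N/C.
√(1 + 3cos²18°) = √(1 + 3·0.9045) = √3.7135 ≈ 1.9271.
E ≈ 2.744 × 1.927 = 5.288 N/C.

E ≈ 5.29 N/C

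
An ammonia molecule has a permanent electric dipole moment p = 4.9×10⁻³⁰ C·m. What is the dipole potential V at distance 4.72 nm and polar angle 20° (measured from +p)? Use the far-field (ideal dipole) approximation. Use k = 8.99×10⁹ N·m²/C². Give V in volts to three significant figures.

V ≈ 0.00186 V

The dipole potential is V = kp cosθ / r².
V = (8.99×10⁹)(4.90×10⁻³⁰)·cos20° / (4.72×10⁻⁹)² = 0.001858 V.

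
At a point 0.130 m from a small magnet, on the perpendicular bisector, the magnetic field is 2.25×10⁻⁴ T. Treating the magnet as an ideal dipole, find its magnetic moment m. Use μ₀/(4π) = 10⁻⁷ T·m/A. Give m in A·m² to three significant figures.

m ≈ 4.94 A·m²

In the equatorial plane B = (μ₀/4π)·m/r³, so m = Br³·4π/(μ₀).
m = (2.25×10⁻⁴)·(0.130)³ / (10⁻⁷) = 4.943 A·m².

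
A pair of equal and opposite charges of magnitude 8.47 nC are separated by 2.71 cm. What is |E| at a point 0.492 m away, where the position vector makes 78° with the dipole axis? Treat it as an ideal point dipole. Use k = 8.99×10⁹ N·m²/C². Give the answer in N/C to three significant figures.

E ≈ 18.4 N/C

Dipole moment p = qd = (8.47×10⁻⁹ C)(0.0271 m) = 2.295×10⁻¹⁰ C·m.
At angle θ the dipole field magnitude is E = (kp/r³)·√(1 + 3cos²θ).
kp/r³ = (8.99×10⁹)(2.295×10⁻¹⁰) / (0.492)³ = 17.32 N/C.
√(1 + 3cos²78°) = √(1 + 3·0.0432) = √1.1297 ≈ 1.0629.
E ≈ 17.32 × 1.063 = 18.41 N/C.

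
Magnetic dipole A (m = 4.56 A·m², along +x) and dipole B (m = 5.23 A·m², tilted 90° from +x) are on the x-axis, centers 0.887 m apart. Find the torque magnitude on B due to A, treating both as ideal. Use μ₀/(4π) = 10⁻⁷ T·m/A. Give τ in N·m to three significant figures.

τ ≈ 6.83×10⁻⁶ N·m

Dipole B is on the axis of dipole A, so B₁ there is axial: B₁ = (μ₀/4π)·2m₁/r³ along +x.
B₁ = 2(10⁻⁷)(4.56)/(0.887)³ = 1.307×10⁻⁶ T.
τ = m₂ B₁ sinθ.
τ = (5.23)(1.307×10⁻⁶)·sin90° = 6.835×10⁻⁶ N·m.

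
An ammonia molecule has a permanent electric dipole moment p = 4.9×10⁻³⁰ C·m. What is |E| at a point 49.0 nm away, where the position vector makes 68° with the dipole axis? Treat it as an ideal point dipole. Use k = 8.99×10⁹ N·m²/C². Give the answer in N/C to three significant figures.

At angle θ the dipole field magnitude is E = (kp/r³)·√(1 + 3cos²θ).
kp/r³ = (8.99×10⁹)(4.90×10⁻³⁰) / (4.90×10⁻⁸)³ = 374.4 N/C.
√(1 + 3cos²68°) = √(1 + 3·0.1403) = √1.4210 ≈ 1.1921.
E ≈ 374.4 × 1.192 = 446.3 N/C.

E ≈ 446 N/C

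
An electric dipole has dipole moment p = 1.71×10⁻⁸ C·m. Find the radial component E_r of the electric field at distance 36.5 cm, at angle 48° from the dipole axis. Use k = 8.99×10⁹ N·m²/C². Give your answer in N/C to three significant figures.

For a dipole, E_r = (2kp cosθ)/r³.
kp/r³ = (8.99×10⁹)(1.71×10⁻⁸)/(0.365)³ = 3161 N/C.
E_r = 2·3161·cos48° = 4231 N/C.

E_r ≈ 4230 N/C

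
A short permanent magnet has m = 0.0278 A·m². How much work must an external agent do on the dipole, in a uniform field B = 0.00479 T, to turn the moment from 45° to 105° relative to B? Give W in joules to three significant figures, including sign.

W_ext = ΔU = −mB cosθ₂ + mB cosθ₁ = mB(cosθ₁ − cosθ₂).
W = (0.0278)(0.00479)·(cos45° − cos105°) = (1.332×10⁻⁴)·(+0.9659) = 1.286×10⁻⁴ J.

W ≈ 1.29×10⁻⁴ J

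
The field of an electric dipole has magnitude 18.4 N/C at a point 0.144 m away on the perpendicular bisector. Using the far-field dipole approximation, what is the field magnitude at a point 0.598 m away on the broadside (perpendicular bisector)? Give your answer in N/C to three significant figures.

E ≈ 0.257 N/C

Dipole fields scale as 1/r³ in the far field; the geometry is the same at both points.
E₂ = E₁ · (r₁/r₂)³ = 18.4 · (0.144/0.598)³.
(r₁/r₂)³ = (0.2408)³ = 0.01396.
E₂ ≈ 0.2569 N/C.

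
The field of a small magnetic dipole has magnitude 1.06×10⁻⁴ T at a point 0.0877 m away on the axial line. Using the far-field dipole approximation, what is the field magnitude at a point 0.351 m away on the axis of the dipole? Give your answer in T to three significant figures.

Dipole fields scale as 1/r³ in the far field; the geometry is the same at both points.
B₂ = B₁ · (r₁/r₂)³ = 1.06×10⁻⁴ · (0.0877/0.351)³.
(r₁/r₂)³ = (0.2499)³ = 0.0156.
B₂ ≈ 1.653×10⁻⁶ T.

B ≈ 1.65×10⁻⁶ T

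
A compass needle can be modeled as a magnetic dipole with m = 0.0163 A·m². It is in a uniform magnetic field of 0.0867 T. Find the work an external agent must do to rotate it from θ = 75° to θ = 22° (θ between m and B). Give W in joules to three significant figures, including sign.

W ≈ -9.45×10⁻⁴ J

W_ext = ΔU = −mB cosθ₂ + mB cosθ₁ = mB(cosθ₁ − cosθ₂).
W = (0.0163)(0.0867)·(cos75° − cos22°) = (0.001413)·(-0.6684) = -9.445×10⁻⁴ J.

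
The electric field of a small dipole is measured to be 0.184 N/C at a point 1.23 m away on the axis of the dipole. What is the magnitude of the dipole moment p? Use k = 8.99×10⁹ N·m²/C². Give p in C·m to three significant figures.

p ≈ 1.90×10⁻¹¹ C·m

On axis E = 2kp/r³, so p = Er³/(2k).
p = (0.184)·(1.23)³ / (2·8.99×10⁹) = 1.904×10⁻¹¹ C·m.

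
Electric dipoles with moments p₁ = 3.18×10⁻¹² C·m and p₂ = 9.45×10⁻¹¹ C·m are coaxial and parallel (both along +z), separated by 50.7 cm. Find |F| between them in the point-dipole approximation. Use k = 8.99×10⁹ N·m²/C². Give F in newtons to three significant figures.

On-axis field of dipole 1 at distance r: E = 2kp₁/r³. Force on dipole 2 is F = p₂·dE/dr (gradient along axis).
dE/dr = −6kp₁/r⁴, so |F| = 6kp₁p₂/r⁴ (attractive for aligned moments).
F = 6(8.99×10⁹)(3.18×10⁻¹²)(9.45×10⁻¹¹)/(0.507)⁴ = 2.453×10⁻¹⁰ N.

F ≈ 2.45×10⁻¹⁰ N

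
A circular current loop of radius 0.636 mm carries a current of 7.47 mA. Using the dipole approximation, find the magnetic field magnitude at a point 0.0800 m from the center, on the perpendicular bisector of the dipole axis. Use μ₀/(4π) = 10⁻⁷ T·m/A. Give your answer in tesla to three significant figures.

Magnetic moment m = IA = Iπa² = (0.00747)·π·(6.36×10⁻⁴)² = 9.493×10⁻⁹ A·m².
In the equatorial plane B = (μ₀/4π)·m/r³ (half the axial value).
B = (10⁻⁷)·(9.493×10⁻⁹) / (0.0800)³ = 1.854×10⁻¹² T.

B ≈ 1.85×10⁻¹² T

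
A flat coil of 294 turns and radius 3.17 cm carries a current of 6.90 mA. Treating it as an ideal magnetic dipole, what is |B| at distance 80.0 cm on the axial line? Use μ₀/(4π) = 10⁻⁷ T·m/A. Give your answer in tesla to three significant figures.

B ≈ 2.50×10⁻⁹ T

m = NIA = NIπa² = 294·(0.00690)·π·(0.0317)² = 0.006404 A·m².
On axis B = (μ₀/4π)·2m/r³.
B = 2·(10⁻⁷)·(0.006404) / (0.800)³ = 2.502×10⁻⁹ T.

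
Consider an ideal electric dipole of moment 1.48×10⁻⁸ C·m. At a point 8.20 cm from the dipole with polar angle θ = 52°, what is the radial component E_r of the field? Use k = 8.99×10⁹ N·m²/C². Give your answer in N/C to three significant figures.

E_r ≈ 2.97×10⁵ N/C

For a dipole, E_r = (2kp cosθ)/r³.
kp/r³ = (8.99×10⁹)(1.48×10⁻⁸)/(0.0820)³ = 2.413×10⁵ N/C.
E_r = 2·2.413×10⁵·cos52° = 2.971×10⁵ N/C.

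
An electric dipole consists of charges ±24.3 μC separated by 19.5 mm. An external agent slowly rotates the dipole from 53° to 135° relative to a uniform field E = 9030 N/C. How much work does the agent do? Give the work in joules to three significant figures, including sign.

W ≈ 0.00560 J

Dipole moment p = qd = (2.43×10⁻⁵ C)(0.0195 m) = 4.739×10⁻⁷ C·m.
W_ext = ΔU = U(θ₂) − U(θ₁) = −pE cosθ₂ − (−pE cosθ₁) = pE(cosθ₁ − cosθ₂).
W = (4.739×10⁻⁷)(9030)·(cos53° − cos135°) = (0.004279)·(+1.3089) = 0.005601 J.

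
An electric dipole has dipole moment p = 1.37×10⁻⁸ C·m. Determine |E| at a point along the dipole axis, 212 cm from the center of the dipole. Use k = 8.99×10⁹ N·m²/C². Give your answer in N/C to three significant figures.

On the dipole axis E = 2kp/r³.
E = 2·(8.99×10⁹)(1.37×10⁻⁸) / (2.12)³ = 25.85 N/C.

E ≈ 25.9 N/C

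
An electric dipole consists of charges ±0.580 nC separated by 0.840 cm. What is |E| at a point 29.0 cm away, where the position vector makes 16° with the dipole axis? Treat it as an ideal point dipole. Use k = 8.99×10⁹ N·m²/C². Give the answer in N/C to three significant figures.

E ≈ 3.49 N/C

Dipole moment p = qd = (5.80×10⁻¹⁰ C)(0.00840 m) = 4.872×10⁻¹² C·m.
At angle θ the dipole field magnitude is E = (kp/r³)·√(1 + 3cos²θ).
kp/r³ = (8.99×10⁹)(4.872×10⁻¹²) / (0.290)³ = 1.796 N/C.
√(1 + 3cos²16°) = √(1 + 3·0.9240) = √3.7721 ≈ 1.9422.
E ≈ 1.796 × 1.942 = 3.488 N/C.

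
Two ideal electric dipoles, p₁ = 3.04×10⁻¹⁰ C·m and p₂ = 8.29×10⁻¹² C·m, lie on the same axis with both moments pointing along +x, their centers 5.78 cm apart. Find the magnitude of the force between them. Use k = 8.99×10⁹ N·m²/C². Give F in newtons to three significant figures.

F ≈ 1.22×10⁻⁵ N

On-axis field of dipole 1 at distance r: E = 2kp₁/r³. Force on dipole 2 is F = p₂·dE/dr (gradient along axis).
dE/dr = −6kp₁/r⁴, so |F| = 6kp₁p₂/r⁴ (attractive for aligned moments).
F = 6(8.99×10⁹)(3.04×10⁻¹⁰)(8.29×10⁻¹²)/(0.0578)⁴ = 1.218×10⁻⁵ N.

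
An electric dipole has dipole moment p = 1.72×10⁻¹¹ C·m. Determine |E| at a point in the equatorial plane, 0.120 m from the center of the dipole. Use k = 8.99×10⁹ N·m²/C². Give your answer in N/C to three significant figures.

On the perpendicular bisector E = kp/r³ (half the axial value at the same distance).
E = (8.99×10⁹)(1.72×10⁻¹¹) / (0.120)³ = 89.48 N/C.

E ≈ 89.5 N/C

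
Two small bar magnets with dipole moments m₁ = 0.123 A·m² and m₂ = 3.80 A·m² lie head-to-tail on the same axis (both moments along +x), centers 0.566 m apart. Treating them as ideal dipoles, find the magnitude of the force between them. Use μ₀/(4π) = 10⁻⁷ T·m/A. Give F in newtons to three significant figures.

On-axis B of dipole 1: B = (μ₀/4π)·2m₁/r³. Force on dipole 2: F = m₂·dB/dr.
dB/dr = −(μ₀/4π)·6m₁/r⁴, so |F| = (μ₀/4π)·6m₁m₂/r⁴.
F = 6(10⁻⁷)(0.123)(3.80)/(0.566)⁴ = 2.733×10⁻⁶ N.

F ≈ 2.73×10⁻⁶ N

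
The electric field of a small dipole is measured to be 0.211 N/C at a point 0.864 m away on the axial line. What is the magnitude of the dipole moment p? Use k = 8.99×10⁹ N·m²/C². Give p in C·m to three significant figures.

p ≈ 7.57×10⁻¹² C·m

On axis E = 2kp/r³, so p = Er³/(2k).
p = (0.211)·(0.864)³ / (2·8.99×10⁹) = 7.569×10⁻¹² C·m.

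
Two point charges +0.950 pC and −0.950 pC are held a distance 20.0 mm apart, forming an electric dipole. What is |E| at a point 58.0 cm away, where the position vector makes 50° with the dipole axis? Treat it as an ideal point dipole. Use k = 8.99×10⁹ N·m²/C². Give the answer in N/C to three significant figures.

Dipole moment p = qd = (9.50×10⁻¹³ C)(0.0200 m) = 1.90×10⁻¹⁴ C·m.
At angle θ the dipole field magnitude is E = (kp/r³)·√(1 + 3cos²θ).
kp/r³ = (8.99×10⁹)(1.90×10⁻¹⁴) / (0.580)³ = 8.754×10⁻⁴ N/C.
√(1 + 3cos²50°) = √(1 + 3·0.4132) = √2.2395 ≈ 1.4965.
E ≈ 8.754×10⁻⁴ × 1.497 = 0.001310 N/C.

E ≈ 0.00131 N/C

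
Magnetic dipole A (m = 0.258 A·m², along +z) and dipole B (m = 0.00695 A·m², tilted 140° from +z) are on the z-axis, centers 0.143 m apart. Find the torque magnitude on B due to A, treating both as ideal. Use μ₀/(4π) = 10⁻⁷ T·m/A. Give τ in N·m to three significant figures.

Dipole B is on the axis of dipole A, so B₁ there is axial: B₁ = (μ₀/4π)·2m₁/r³ along +z.
B₁ = 2(10⁻⁷)(0.258)/(0.143)³ = 1.765×10⁻⁵ T.
τ = m₂ B₁ sinθ.
τ = (0.00695)(1.765×10⁻⁵)·sin140° = 7.883×10⁻⁸ N·m.

τ ≈ 7.88×10⁻⁸ N·m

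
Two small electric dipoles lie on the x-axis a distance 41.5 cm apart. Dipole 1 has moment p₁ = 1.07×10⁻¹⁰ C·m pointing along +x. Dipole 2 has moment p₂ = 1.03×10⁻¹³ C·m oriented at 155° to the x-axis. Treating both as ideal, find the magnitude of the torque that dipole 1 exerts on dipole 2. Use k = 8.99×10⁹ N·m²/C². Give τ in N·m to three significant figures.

The second dipole sits on the axis of the first, so the field there is axial: E₁ = 2kp₁/r³ along +x.
E₁ = 2(8.99×10⁹)(1.07×10⁻¹⁰)/(0.415)³ = 26.92 N/C.
Torque on the second dipole: τ = p₂ E₁ sinθ.
τ = (1.03×10⁻¹³)(26.92)·sin155° = 1.172×10⁻¹² N·m.

τ ≈ 1.17×10⁻¹² N·m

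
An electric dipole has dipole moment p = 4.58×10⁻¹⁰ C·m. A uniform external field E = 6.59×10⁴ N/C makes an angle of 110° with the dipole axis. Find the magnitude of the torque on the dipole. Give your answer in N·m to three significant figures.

Torque on an electric dipole: τ = pE sinθ.
τ = (4.58×10⁻¹⁰)(6.59×10⁴)·sin110° = 2.836×10⁻⁵ N·m.

τ ≈ 2.84×10⁻⁵ N·m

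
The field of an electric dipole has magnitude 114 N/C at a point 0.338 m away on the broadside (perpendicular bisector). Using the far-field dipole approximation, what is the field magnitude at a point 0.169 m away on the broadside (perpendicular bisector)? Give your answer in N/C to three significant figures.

E ≈ 912 N/C

Dipole fields scale as 1/r³ in the far field; the geometry is the same at both points.
E₂ = E₁ · (r₁/r₂)³ = 114 · (0.338/0.169)³.
(r₁/r₂)³ = (2)³ = 8.
E₂ ≈ 912.0 N/C.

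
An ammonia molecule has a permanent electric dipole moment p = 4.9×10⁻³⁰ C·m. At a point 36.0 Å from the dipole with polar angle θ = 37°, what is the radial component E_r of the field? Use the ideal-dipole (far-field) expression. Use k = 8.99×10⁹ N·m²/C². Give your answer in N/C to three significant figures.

For a dipole, E_r = (2kp cosθ)/r³.
kp/r³ = (8.99×10⁹)(4.90×10⁻³⁰)/(3.60×10⁻⁹)³ = 9.442×10⁵ N/C.
E_r = 2·9.442×10⁵·cos37° = 1.508×10⁶ N/C.

E_r ≈ 1.51×10⁶ N/C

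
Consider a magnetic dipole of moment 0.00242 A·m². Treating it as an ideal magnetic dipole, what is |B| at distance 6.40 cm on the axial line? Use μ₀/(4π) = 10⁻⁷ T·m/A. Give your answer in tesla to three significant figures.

B ≈ 1.85×10⁻⁶ T

On axis B = (μ₀/4π)·2m/r³.
B = 2·(10⁻⁷)·(0.00242) / (0.0640)³ = 1.846×10⁻⁶ T.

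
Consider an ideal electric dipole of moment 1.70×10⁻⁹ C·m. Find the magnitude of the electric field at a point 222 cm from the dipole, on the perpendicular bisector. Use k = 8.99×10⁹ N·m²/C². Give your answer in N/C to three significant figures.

In the equatorial plane E = kp/r³.
E = (8.99×10⁹)(1.70×10⁻⁹) / (2.22)³ = 1.397 N/C.

E ≈ 1.40 N/C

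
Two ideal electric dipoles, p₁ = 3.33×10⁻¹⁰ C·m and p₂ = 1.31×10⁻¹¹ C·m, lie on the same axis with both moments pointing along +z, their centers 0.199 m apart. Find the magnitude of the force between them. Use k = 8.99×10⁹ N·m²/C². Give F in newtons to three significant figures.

On-axis field of dipole 1 at distance r: E = 2kp₁/r³. Force on dipole 2 is F = p₂·dE/dr (gradient along axis).
dE/dr = −6kp₁/r⁴, so |F| = 6kp₁p₂/r⁴ (attractive for aligned moments).
F = 6(8.99×10⁹)(3.33×10⁻¹⁰)(1.31×10⁻¹¹)/(0.199)⁴ = 1.500×10⁻⁷ N.

F ≈ 1.50×10⁻⁷ N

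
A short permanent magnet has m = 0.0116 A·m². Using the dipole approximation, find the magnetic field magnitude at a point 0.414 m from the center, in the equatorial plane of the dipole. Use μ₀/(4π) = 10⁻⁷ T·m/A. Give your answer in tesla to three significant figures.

In the equatorial plane B = (μ₀/4π)·m/r³ (half the axial value).
B = (10⁻⁷)·(0.0116) / (0.414)³ = 1.635×10⁻⁸ T.

B ≈ 1.63×10⁻⁸ T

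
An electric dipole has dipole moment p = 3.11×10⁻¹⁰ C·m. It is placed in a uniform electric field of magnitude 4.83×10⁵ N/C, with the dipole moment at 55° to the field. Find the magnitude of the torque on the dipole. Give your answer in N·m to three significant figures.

Torque on an electric dipole: τ = pE sinθ.
τ = (3.11×10⁻¹⁰)(4.83×10⁵)·sin55° = 1.230×10⁻⁴ N·m.

τ ≈ 1.23×10⁻⁴ N·m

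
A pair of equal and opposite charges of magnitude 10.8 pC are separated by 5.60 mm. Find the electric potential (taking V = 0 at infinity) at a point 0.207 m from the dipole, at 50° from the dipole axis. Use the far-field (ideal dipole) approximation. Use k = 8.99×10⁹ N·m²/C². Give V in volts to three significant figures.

V ≈ 0.00816 V

Dipole moment p = qd = (1.08×10⁻¹¹ C)(0.00560 m) = 6.048×10⁻¹⁴ C·m.
The dipole potential is V = kp cosθ / r².
V = (8.99×10⁹)(6.048×10⁻¹⁴)·cos50° / (0.207)² = 0.008156 V.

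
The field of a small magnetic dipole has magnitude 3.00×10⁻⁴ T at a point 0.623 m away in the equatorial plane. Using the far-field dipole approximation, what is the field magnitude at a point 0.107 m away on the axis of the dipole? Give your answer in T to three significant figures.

Dipole fields scale as 1/r³ in the far field.
The axial field is twice the equatorial field at the same r, so the geometry factor is 2/1.
B₂ = B₁ · (2/1) · (r₁/r₂)³ = 3.00×10⁻⁴ · 2 · (0.623/0.107)³.
(r₁/r₂)³ = (5.822)³ = 197.4.
B₂ ≈ 0.1184 T.

B ≈ 0.118 T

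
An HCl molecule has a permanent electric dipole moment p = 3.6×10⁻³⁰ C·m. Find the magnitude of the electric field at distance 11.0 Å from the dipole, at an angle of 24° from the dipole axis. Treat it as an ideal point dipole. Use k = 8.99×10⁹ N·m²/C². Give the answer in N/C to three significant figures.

At angle θ the dipole field magnitude is E = (kp/r³)·√(1 + 3cos²θ).
kp/r³ = (8.99×10⁹)(3.60×10⁻³⁰) / (1.10×10⁻⁹)³ = 2.432×10⁷ N/C.
√(1 + 3cos²24°) = √(1 + 3·0.8346) = √3.5037 ≈ 1.8718.
E ≈ 2.432×10⁷ × 1.872 = 4.551×10⁷ N/C.

E ≈ 4.55×10⁷ N/C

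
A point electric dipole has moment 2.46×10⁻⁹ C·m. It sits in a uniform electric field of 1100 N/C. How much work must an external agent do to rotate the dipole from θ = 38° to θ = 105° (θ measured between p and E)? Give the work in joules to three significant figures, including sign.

W ≈ 2.83×10⁻⁶ J

W_ext = ΔU = U(θ₂) − U(θ₁) = −pE cosθ₂ − (−pE cosθ₁) = pE(cosθ₁ − cosθ₂).
W = (2.46×10⁻⁹)(1100)·(cos38° − cos105°) = (2.706×10⁻⁶)·(+1.0468) = 2.833×10⁻⁶ J.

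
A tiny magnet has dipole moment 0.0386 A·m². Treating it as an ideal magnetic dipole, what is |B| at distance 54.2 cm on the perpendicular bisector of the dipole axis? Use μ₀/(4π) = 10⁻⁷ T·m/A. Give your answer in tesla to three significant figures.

B ≈ 2.42×10⁻⁸ T

In the equatorial plane B = (μ₀/4π)·m/r³ (half the axial value).
B = (10⁻⁷)·(0.0386) / (0.542)³ = 2.424×10⁻⁸ T.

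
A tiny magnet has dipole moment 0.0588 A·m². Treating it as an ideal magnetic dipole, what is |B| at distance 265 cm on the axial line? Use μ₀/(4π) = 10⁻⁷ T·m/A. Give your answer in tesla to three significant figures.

B ≈ 6.32×10⁻¹⁰ T

On axis B = (μ₀/4π)·2m/r³.
B = 2·(10⁻⁷)·(0.0588) / (2.65)³ = 6.319×10⁻¹⁰ T.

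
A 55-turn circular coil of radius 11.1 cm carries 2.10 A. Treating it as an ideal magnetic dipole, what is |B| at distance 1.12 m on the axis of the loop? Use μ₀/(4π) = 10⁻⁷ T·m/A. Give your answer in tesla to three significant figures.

m = NIA = NIπa² = 55·(2.10)·π·(0.111)² = 4.471 A·m².
On axis B = (μ₀/4π)·2m/r³.
B = 2·(10⁻⁷)·(4.471) / (1.12)³ = 6.365×10⁻⁷ T.

B ≈ 6.36×10⁻⁷ T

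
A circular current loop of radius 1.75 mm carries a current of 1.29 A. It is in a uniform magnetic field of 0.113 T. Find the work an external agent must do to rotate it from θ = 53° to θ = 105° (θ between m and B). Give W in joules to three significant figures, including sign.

W ≈ 1.21×10⁻⁶ J

Magnetic moment m = IA = Iπa² = (1.29)·π·(0.00175)² = 1.241×10⁻⁵ A·m².
W_ext = ΔU = −mB cosθ₂ + mB cosθ₁ = mB(cosθ₁ − cosθ₂).
W = (1.241×10⁻⁵)(0.113)·(cos53° − cos105°) = (1.402×10⁻⁶)·(+0.8606) = 1.207×10⁻⁶ J.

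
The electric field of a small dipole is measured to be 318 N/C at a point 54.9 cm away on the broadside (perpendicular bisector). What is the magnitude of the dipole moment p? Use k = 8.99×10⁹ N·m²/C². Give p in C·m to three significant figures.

In the equatorial plane E = kp/r³, so p = Er³/(k).
p = (318)·(0.549)³ / (8.99×10⁹) = 5.853×10⁻⁹ C·m.

p ≈ 5.85×10⁻⁹ C·m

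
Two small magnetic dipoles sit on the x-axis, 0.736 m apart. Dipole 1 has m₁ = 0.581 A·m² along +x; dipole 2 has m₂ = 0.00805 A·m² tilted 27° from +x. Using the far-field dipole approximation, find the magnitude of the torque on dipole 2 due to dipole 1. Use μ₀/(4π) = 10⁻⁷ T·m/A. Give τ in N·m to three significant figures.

τ ≈ 1.07×10⁻⁹ N·m

Dipole B is on the axis of dipole A, so B₁ there is axial: B₁ = (μ₀/4π)·2m₁/r³ along +x.
B₁ = 2(10⁻⁷)(0.581)/(0.736)³ = 2.915×10⁻⁷ T.
τ = m₂ B₁ sinθ.
τ = (0.00805)(2.915×10⁻⁷)·sin27° = 1.065×10⁻⁹ N·m.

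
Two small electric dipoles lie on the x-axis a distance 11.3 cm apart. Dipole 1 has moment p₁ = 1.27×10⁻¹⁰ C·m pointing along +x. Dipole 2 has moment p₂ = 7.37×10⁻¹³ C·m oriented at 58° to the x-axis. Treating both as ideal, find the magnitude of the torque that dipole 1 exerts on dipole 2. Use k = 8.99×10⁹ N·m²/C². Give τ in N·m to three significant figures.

The second dipole sits on the axis of the first, so the field there is axial: E₁ = 2kp₁/r³ along +x.
E₁ = 2(8.99×10⁹)(1.27×10⁻¹⁰)/(0.113)³ = 1583 N/C.
Torque on the second dipole: τ = p₂ E₁ sinθ.
τ = (7.37×10⁻¹³)(1583)·sin58° = 9.891×10⁻¹⁰ N·m.

τ ≈ 9.89×10⁻¹⁰ N·m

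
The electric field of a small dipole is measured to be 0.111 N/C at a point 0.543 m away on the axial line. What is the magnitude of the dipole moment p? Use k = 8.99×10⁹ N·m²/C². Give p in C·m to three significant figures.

On axis E = 2kp/r³, so p = Er³/(2k).
p = (0.111)·(0.543)³ / (2·8.99×10⁹) = 9.884×10⁻¹³ C·m.

p ≈ 9.88×10⁻¹³ C·m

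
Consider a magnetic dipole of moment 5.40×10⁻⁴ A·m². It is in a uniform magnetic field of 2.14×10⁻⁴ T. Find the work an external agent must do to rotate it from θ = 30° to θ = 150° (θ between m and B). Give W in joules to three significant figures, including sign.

W ≈ 2.00×10⁻⁷ J

W_ext = ΔU = −mB cosθ₂ + mB cosθ₁ = mB(cosθ₁ − cosθ₂).
W = (5.40×10⁻⁴)(2.14×10⁻⁴)·(cos30° − cos150°) = (1.156×10⁻⁷)·(+1.7321) = 2.002×10⁻⁷ J.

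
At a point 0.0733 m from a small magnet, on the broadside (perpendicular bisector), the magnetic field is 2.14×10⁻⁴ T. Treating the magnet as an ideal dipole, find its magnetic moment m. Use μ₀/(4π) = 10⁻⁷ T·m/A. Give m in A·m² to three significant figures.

m ≈ 0.843 A·m²

In the equatorial plane B = (μ₀/4π)·m/r³, so m = Br³·4π/(μ₀).
m = (2.14×10⁻⁴)·(0.0733)³ / (10⁻⁷) = 0.8428 A·m².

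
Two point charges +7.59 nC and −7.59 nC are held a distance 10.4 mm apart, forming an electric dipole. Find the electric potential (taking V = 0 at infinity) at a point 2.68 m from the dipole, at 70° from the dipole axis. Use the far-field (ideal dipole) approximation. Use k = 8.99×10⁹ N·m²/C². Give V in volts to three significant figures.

V ≈ 0.0338 V

Dipole moment p = qd = (7.59×10⁻⁹ C)(0.0104 m) = 7.894×10⁻¹¹ C·m.
The dipole potential is V = kp cosθ / r².
V = (8.99×10⁹)(7.894×10⁻¹¹)·cos70° / (2.68)² = 0.03379 V.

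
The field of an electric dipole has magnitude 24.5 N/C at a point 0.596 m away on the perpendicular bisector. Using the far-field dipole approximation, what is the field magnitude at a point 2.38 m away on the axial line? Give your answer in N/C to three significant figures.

E ≈ 0.769 N/C

Dipole fields scale as 1/r³ in the far field.
The axial field is twice the equatorial field at the same r, so the geometry factor is 2/1.
E₂ = E₁ · (2/1) · (r₁/r₂)³ = 24.5 · 2 · (0.596/2.38)³.
(r₁/r₂)³ = (0.2504)³ = 0.0157.
E₂ ≈ 0.7695 N/C.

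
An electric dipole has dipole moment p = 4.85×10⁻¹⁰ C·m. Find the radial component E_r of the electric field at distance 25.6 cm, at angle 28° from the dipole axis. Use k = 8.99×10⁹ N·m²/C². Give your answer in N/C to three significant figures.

For a dipole, E_r = (2kp cosθ)/r³.
kp/r³ = (8.99×10⁹)(4.85×10⁻¹⁰)/(0.256)³ = 259.9 N/C.
E_r = 2·259.9·cos28° = 458.9 N/C.

E_r ≈ 459 N/C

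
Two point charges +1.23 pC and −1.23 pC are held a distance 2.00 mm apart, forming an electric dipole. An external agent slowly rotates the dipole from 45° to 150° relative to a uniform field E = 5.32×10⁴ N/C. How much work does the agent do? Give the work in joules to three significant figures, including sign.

W ≈ 2.06×10⁻¹⁰ J

Dipole moment p = qd = (1.23×10⁻¹² C)(0.00200 m) = 2.46×10⁻¹⁵ C·m.
W_ext = ΔU = U(θ₂) − U(θ₁) = −pE cosθ₂ − (−pE cosθ₁) = pE(cosθ₁ − cosθ₂).
W = (2.46×10⁻¹⁵)(5.32×10⁴)·(cos45° − cos150°) = (1.309×10⁻¹⁰)·(+1.5731) = 2.059×10⁻¹⁰ J.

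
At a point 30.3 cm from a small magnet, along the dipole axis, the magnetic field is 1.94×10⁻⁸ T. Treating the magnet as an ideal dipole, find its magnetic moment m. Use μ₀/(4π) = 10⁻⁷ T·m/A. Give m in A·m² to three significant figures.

On axis B = (μ₀/4π)·2m/r³, so m = Br³·4π/(μ₀·2).
m = (1.94×10⁻⁸)·(0.303)³ / (2·10⁻⁷) = 0.002698 A·m².

m ≈ 0.00270 A·m²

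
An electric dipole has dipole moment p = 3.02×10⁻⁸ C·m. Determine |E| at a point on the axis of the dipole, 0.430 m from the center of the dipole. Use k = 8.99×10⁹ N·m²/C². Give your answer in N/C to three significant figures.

E ≈ 6830 N/C

On the dipole axis E = 2kp/r³.
E = 2·(8.99×10⁹)(3.02×10⁻⁸) / (0.430)³ = 6830 N/C.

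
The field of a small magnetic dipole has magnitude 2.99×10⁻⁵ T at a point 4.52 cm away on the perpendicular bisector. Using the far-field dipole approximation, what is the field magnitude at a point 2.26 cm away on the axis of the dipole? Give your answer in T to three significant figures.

Dipole fields scale as 1/r³ in the far field.
The axial field is twice the equatorial field at the same r, so the geometry factor is 2/1.
B₂ = B₁ · (2/1) · (r₁/r₂)³ = 2.99×10⁻⁵ · 2 · (4.52/2.26)³.
(r₁/r₂)³ = (2)³ = 8.
B₂ ≈ 4.784×10⁻⁴ T.

B ≈ 4.78×10⁻⁴ T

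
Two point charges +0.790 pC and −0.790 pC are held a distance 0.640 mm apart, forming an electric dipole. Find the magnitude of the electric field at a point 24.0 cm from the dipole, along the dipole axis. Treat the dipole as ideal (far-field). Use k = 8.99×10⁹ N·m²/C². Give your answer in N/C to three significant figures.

E ≈ 6.58×10⁻⁴ N/C

Dipole moment p = qd = (7.90×10⁻¹³ C)(6.40×10⁻⁴ m) = 5.056×10⁻¹⁶ C·m.
On the dipole axis E = 2kp/r³.
E = 2·(8.99×10⁹)(5.056×10⁻¹⁶) / (0.240)³ = 6.576×10⁻⁴ N/C.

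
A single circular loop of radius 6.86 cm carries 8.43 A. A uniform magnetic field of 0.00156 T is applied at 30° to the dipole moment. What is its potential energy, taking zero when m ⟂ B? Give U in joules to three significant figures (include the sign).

Magnetic moment m = IA = Iπa² = (8.43)·π·(0.0686)² = 0.1246 A·m².
U = −m·B = −mB cosθ.
U = −(0.1246)(0.00156)·cos30° = -1.683×10⁻⁴ J.

U ≈ -1.68×10⁻⁴ J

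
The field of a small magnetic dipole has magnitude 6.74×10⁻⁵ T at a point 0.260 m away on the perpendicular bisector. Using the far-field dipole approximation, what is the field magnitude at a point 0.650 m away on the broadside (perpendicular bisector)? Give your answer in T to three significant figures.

Dipole fields scale as 1/r³ in the far field; the geometry is the same at both points.
B₂ = B₁ · (r₁/r₂)³ = 6.74×10⁻⁵ · (0.260/0.650)³.
(r₁/r₂)³ = (0.4)³ = 0.064.
B₂ ≈ 4.314×10⁻⁶ T.

B ≈ 4.31×10⁻⁶ T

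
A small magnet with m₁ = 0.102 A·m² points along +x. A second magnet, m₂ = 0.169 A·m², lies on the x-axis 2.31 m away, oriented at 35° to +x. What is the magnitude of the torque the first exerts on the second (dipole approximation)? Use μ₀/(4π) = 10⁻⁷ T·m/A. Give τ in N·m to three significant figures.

τ ≈ 1.60×10⁻¹⁰ N·m

Dipole B is on the axis of dipole A, so B₁ there is axial: B₁ = (μ₀/4π)·2m₁/r³ along +x.
B₁ = 2(10⁻⁷)(0.102)/(2.31)³ = 1.655×10⁻⁹ T.
τ = m₂ B₁ sinθ.
τ = (0.169)(1.655×10⁻⁹)·sin35° = 1.604×10⁻¹⁰ N·m.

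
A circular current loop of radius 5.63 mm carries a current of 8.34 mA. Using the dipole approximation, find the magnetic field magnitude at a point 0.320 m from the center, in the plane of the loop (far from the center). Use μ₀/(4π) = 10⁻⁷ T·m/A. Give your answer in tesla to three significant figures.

Magnetic moment m = IA = Iπa² = (0.00834)·π·(0.00563)² = 8.305×10⁻⁷ A·m².
In the equatorial plane B = (μ₀/4π)·m/r³ (half the axial value).
B = (10⁻⁷)·(8.305×10⁻⁷) / (0.320)³ = 2.534×10⁻¹² T.

B ≈ 2.53×10⁻¹² T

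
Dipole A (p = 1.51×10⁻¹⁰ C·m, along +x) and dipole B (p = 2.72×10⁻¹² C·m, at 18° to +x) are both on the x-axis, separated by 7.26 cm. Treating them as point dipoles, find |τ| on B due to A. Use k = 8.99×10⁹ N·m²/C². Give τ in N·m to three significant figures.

The second dipole sits on the axis of the first, so the field there is axial: E₁ = 2kp₁/r³ along +x.
E₁ = 2(8.99×10⁹)(1.51×10⁻¹⁰)/(0.0726)³ = 7095 N/C.
Torque on the second dipole: τ = p₂ E₁ sinθ.
τ = (2.72×10⁻¹²)(7095)·sin18° = 5.964×10⁻⁹ N·m.

τ ≈ 5.96×10⁻⁹ N·m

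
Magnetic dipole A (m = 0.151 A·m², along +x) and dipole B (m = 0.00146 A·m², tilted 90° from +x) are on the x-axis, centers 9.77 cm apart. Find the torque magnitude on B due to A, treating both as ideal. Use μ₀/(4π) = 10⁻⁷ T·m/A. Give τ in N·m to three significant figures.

Dipole B is on the axis of dipole A, so B₁ there is axial: B₁ = (μ₀/4π)·2m₁/r³ along +x.
B₁ = 2(10⁻⁷)(0.151)/(0.0977)³ = 3.238×10⁻⁵ T.
τ = m₂ B₁ sinθ.
τ = (0.00146)(3.238×10⁻⁵)·sin90° = 4.728×10⁻⁸ N·m.

τ ≈ 4.73×10⁻⁸ N·m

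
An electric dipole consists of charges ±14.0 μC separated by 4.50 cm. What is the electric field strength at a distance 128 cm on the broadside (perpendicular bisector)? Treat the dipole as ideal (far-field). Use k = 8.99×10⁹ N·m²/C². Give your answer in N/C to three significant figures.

Dipole moment p = qd = (1.40×10⁻⁵ C)(0.0450 m) = 6.30×10⁻⁷ C·m.
In the equatorial plane E = kp/r³.
E = (8.99×10⁹)(6.30×10⁻⁷) / (1.28)³ = 2701 N/C.

E ≈ 2700 N/C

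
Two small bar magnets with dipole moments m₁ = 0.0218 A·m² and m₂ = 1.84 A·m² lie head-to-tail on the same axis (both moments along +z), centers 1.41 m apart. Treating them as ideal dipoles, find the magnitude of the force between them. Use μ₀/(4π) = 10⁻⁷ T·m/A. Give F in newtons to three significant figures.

On-axis B of dipole 1: B = (μ₀/4π)·2m₁/r³. Force on dipole 2: F = m₂·dB/dr.
dB/dr = −(μ₀/4π)·6m₁/r⁴, so |F| = (μ₀/4π)·6m₁m₂/r⁴.
F = 6(10⁻⁷)(0.0218)(1.84)/(1.41)⁴ = 6.089×10⁻⁹ N.

F ≈ 6.09×10⁻⁹ N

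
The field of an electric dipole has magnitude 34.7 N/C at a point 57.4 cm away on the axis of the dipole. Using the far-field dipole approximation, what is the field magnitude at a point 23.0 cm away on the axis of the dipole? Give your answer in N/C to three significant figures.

E ≈ 539 N/C

Dipole fields scale as 1/r³ in the far field; the geometry is the same at both points.
E₂ = E₁ · (r₁/r₂)³ = 34.7 · (57.4/23.0)³.
(r₁/r₂)³ = (2.496)³ = 15.54.
E₂ ≈ 539.4 N/C.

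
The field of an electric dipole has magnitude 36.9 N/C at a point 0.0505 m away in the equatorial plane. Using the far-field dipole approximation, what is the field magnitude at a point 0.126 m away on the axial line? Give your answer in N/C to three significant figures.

E ≈ 4.75 N/C

Dipole fields scale as 1/r³ in the far field.
The axial field is twice the equatorial field at the same r, so the geometry factor is 2/1.
E₂ = E₁ · (2/1) · (r₁/r₂)³ = 36.9 · 2 · (0.0505/0.126)³.
(r₁/r₂)³ = (0.4008)³ = 0.06438.
E₂ ≈ 4.751 N/C.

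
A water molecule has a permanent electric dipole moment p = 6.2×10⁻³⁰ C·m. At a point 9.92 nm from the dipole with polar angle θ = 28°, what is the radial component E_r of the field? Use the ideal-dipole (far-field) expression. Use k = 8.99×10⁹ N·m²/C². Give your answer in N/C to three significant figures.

For a dipole, E_r = (2kp cosθ)/r³.
kp/r³ = (8.99×10⁹)(6.20×10⁻³⁰)/(9.92×10⁻⁹)³ = 5.710×10⁴ N/C.
E_r = 2·5.710×10⁴·cos28° = 1.008×10⁵ N/C.

E_r ≈ 1.01×10⁵ N/C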